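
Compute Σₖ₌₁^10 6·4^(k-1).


Sₙ = 6×(4^10 - 1)/(4 - 1)
= 6×(1048576 - 1)/3
= 6×1048575/3
= 2097150

S_10 = 2097150


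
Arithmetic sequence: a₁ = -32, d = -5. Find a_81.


aₙ = a₁ + (n-1)d
= -32 + (81-1)×-5
= -32 - 400
= -432

a_81 = -432


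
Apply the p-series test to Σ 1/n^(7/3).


p-series test: Σ c/n^p converges if p > 1, diverges if p ≤ 1 (constant c > 0 doesn't affect convergence).
p = 7/3
7/3 > 1 → CONVERGES

Converges (p = 7/3 > 1)


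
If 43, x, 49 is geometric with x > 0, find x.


GM = √(43×49) = √2107 = 45.9021

GM = 45.9021


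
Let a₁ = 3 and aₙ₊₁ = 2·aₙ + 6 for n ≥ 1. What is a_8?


Computing step by step:
a_1 = 3
a_2 = 12
a_3 = 30
a_4 = 66
a_5 = 138
a_6 = 282
a_7 = 570
a_8 = 1146


a_8 = 1146


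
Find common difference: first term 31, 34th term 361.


d = (aₙ - a₁)/(n-1)
= (361 - 31)/(34-1)
= 330/33 = 10

d = 10


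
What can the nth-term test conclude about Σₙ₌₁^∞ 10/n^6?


lim(n→∞) 10/n^6 = 0
lim aₙ = 0 → nth-term test is INCONCLUSIVE
(Need other tests; this is actually a convergent p-series with p=6 > 1)

Inconclusive (lim aₙ = 0; need another test)


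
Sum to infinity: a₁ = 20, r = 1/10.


S∞ = a₁/(1-r) = 20/(1 - 1/10)
= 20/(9/10)
= 200/9

S∞ = 200/9


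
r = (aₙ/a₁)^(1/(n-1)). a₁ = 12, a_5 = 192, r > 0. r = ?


r^(n-1) = aₙ/a₁
r^4 = 192/12 = 16
r = 16^(1/4)
= ±2; taking r > 0 gives r = 2

r = 2


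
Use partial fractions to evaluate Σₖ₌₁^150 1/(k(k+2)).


1/(k(k+2)) = (1/2)·(1/k - 1/(k+2)) (partial fractions)
Telescoping: Σ = (1/2)·(1 + 1/2 - 1/151 - 1/152) = 34125/45904

Sum = 34125/45904


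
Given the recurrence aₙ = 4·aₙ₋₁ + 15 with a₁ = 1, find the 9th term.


Computing step by step:
a_1 = 1
a_2 = 19
a_3 = 91
a_4 = 379
a_5 = 1531
a_6 = 6139
a_7 = 24571
a_8 = 98299
a_9 = 393211


a_9 = 393211


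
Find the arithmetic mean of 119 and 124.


AM = (119 + 124)/2 = 243/2 = 121.5

AM = 121.5


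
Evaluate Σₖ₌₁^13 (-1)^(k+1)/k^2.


S = 1 - 1/4 + 1/9 - 1/16 + 1/25 - 1/36 + 1/49 - 1/64 ± ...
= 0.8252
(Full series converges to +π²/12 ≈ +0.8225)

S_13 = 0.8252


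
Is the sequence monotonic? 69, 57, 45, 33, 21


Differences: -12, -12, -12, -12
All differences < 0 → strictly DECREASING

Monotonically decreasing


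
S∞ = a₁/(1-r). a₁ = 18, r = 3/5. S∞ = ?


S∞ = a₁/(1-r) = 18/(1 - 3/5)
= 18/(2/5)
= 45

S∞ = 45


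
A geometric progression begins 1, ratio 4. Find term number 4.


aₙ = a₁·r^(n-1)
= 1×4^3
= 1×64
= 64

a_4 = 64


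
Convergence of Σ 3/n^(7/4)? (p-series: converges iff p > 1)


p-series test: Σ c/n^p converges if p > 1, diverges if p ≤ 1 (constant c > 0 doesn't affect convergence).
p = 7/4
7/4 > 1 → CONVERGES

Converges (p = 7/4 > 1)


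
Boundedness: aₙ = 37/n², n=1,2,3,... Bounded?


a₁ = 37, a₂ = 37/4, a₃ = 37/9, ...
0 < aₙ ≤ 37 for all n ≥ 1
The sequence IS bounded

Bounded (0 < aₙ ≤ 37)


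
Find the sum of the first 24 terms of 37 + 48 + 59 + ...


aₙ = 37 + (24-1)×11 = 290
Sₙ = n(a₁+aₙ)/2 = 24×(37+290)/2
= 24×327/2 = 3924

S_24 = 3924


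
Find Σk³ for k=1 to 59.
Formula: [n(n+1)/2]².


n(n+1)/2 = 59×60/2 = 1770
Σk³ = 1770² = 3132900

Σk³ = 3132900


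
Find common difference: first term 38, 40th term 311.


d = (aₙ - a₁)/(n-1)
= (311 - 38)/(40-1)
= 273/39 = 7

d = 7


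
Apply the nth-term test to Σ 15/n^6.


lim(n→∞) 15/n^6 = 0
lim aₙ = 0 → nth-term test is INCONCLUSIVE
(Need other tests; this is actually a convergent p-series with p=6 > 1)

Inconclusive (lim aₙ = 0; need another test)


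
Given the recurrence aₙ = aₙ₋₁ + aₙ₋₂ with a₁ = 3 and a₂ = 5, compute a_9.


Computing iteratively: 3, 5, 8, 13, 21, 34, 55, 89, 144
a_9 = 144

a_9 = 144


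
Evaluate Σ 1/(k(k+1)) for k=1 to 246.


1/(k(k+1)) = 1/k - 1/(k+1) (partial fractions)
Telescoping: Σ = 1 - 1/247 = 246/247

Sum = 246/247


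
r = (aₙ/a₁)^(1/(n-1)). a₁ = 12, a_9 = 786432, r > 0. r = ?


r^(n-1) = aₙ/a₁
r^8 = 786432/12 = 65536
r = 65536^(1/8)
= ±4; taking r > 0 gives r = 4

r = 4


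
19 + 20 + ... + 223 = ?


Σₖ₌19^223 k = Σₖ₌₁^223 k − Σₖ₌₁^18 k
= 223·224/2 − 18·19/2
= 24976 − 171 = 24805

Σk = 24805


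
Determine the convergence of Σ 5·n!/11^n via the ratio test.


aₙ = 5·n!/11^n
a_{n+1}/aₙ = (n+1)!/11^(n+1) × 11^n/n!  (constant 5 cancels)
= (n+1)/11
L = lim(n→∞) (n+1)/11 = ∞
L > 1 → series DIVERGES

Diverges (ratio test: L = ∞ > 1)


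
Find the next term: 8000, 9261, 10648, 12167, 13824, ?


Pattern: perfect cubes: n³
Terms: 8000, 9261, 10648, 12167, 13824
Next term = 15625

Next term = 15625


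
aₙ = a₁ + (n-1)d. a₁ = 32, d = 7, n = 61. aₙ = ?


aₙ = a₁ + (n-1)d
= 32 + (61-1)×7
= 32 + 420
= 452

a_61 = 452


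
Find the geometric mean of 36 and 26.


GM = √(36×26) = √936 = 30.5941

GM = 30.5941


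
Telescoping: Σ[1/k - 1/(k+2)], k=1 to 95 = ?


Telescoping with gap 2: two head and two tail terms survive.
= (1 + 1/2) - (1/96 + 1/97)
= 3/2 - 1/96 - 1/97 = 13775/9312

Sum = 13775/9312


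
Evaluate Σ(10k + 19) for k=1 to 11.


Σ(10k+19) = 10·Σk + 19·n
= 10·66 + 19·11
= 660 + 209 = 869

Σ = 869


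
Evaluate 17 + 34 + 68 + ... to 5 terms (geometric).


Sₙ = 17×(2^5 - 1)/(2 - 1)
= 17×(32 - 1)/1
= 17×31/1
= 527

S_5 = 527


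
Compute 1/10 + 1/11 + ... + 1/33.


Σₖ₌10^33 1/k = 1/10 + 1/11 + 1/12 + ... + 1/33
= 16538538542329/13127595717600
≈ 1.2598

Sum = 16538538542329/13127595717600 ≈ 1.2598


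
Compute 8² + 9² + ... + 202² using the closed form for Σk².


Σₖ₌8^202 k² = Σₖ₌₁^202 k² − Σₖ₌₁^7 k²
= 202·203·405/6 − 7·8·15/6
= 2767905 − 140 = 2767765

Σk² = 2767765


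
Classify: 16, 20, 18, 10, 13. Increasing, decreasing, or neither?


Differences: 4, -2, -8, 3
Difference at position 1 is +4 (> 0) but position 2 is -2 (< 0) — sequence both rises and falls
→ NOT monotonic

Not monotonic


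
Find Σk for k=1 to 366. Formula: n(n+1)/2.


n(n+1)/2 = 366×367/2 = 134322/2 = 67161

Σk = 67161


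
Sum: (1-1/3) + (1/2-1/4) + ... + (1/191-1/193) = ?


Telescoping with gap 2: two head and two tail terms survive.
= (1 + 1/2) - (1/192 + 1/193)
= 3/2 - 1/192 - 1/193 = 55199/37056

Sum = 55199/37056


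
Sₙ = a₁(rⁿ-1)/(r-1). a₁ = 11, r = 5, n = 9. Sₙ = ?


Sₙ = 11×(5^9 - 1)/(5 - 1)
= 11×(1953125 - 1)/4
= 11×1953124/4
= 5371091

S_9 = 5371091


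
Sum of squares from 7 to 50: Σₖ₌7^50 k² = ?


Σₖ₌7^50 k² = Σₖ₌₁^50 k² − Σₖ₌₁^6 k²
= 50·51·101/6 − 6·7·13/6
= 42925 − 91 = 42834

Σk² = 42834


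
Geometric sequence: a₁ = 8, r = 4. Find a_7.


aₙ = a₁·r^(n-1)
= 8×4^6
= 8×4096
= 32768

a_7 = 32768


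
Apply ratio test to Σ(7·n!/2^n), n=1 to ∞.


aₙ = 7·n!/2^n
a_{n+1}/aₙ = (n+1)!/2^(n+1) × 2^n/n!  (constant 7 cancels)
= (n+1)/2
L = lim(n→∞) (n+1)/2 = ∞
L > 1 → series DIVERGES

Diverges (ratio test: L = ∞ > 1)


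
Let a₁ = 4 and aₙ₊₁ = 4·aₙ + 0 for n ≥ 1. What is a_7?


Computing step by step:
a_1 = 4
a_2 = 16
a_3 = 64
a_4 = 256
a_5 = 1024
a_6 = 4096
a_7 = 16384


a_7 = 16384


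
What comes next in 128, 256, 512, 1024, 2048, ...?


Pattern: powers of 2: 2ⁿ
Terms: 128, 256, 512, 1024, 2048
Next term = 4096

Next term = 4096


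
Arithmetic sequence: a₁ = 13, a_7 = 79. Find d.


d = (aₙ - a₁)/(n-1)
= (79 - 13)/(7-1)
= 66/6 = 11

d = 11


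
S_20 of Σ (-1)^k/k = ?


S = -1 + 1/2 - 1/3 + 1/4 - 1/5 + 1/6 - 1/7 + 1/8 ± ...
= -0.6688
(Full series converges to -ln(2) ≈ -0.6931)

S_20 = -0.6688


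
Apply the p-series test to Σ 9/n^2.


p-series test: Σ c/n^p converges if p > 1, diverges if p ≤ 1 (constant c > 0 doesn't affect convergence).
p = 2
2 > 1 → CONVERGES

Converges (p = 2 > 1)


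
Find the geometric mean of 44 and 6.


GM = √(44×6) = √264 = 16.2481

GM = 16.2481


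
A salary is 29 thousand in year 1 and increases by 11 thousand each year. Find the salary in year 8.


aₙ = a₁ + (n-1)d
= 29 + (8-1)×11
= 29 + 77
= 106

a_8 = 106


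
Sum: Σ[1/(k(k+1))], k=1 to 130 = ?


1/(k(k+1)) = 1/k - 1/(k+1) (partial fractions)
Telescoping: Σ = 1 - 1/131 = 130/131

Sum = 130/131


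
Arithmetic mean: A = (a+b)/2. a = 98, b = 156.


AM = (98 + 156)/2 = 254/2 = 127

AM = 127


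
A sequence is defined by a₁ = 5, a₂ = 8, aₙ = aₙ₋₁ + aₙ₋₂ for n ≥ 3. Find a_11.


Computing iteratively: 5, 8, 13, 21, 34, 55, 89, 144, 233, 377, 610
a_11 = 610

a_11 = 610


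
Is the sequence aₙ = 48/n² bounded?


a₁ = 48, a₂ = 48/4, a₃ = 48/9, ...
0 < aₙ ≤ 48 for all n ≥ 1
The sequence IS bounded

Bounded (0 < aₙ ≤ 48)


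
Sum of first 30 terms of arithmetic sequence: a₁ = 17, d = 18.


aₙ = 17 + (30-1)×18 = 539
Sₙ = n(a₁+aₙ)/2 = 30×(17+539)/2
= 30×556/2 = 8340

S_30 = 8340


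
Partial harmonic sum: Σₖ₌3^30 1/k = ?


Σₖ₌3^30 1/k = 1/3 + 1/4 + 1/5 + ... + 1/30
= 5811048485947/2329089562800
≈ 2.495

Sum = 5811048485947/2329089562800 ≈ 2.495


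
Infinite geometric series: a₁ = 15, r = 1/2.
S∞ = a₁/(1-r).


S∞ = a₁/(1-r) = 15/(1 - 1/2)
= 15/(1/2)
= 30

S∞ = 30


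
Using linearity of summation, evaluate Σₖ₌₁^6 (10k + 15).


Σ(10k+15) = 10·Σk + 15·n
= 10·21 + 15·6
= 210 + 90 = 300

Σ = 300


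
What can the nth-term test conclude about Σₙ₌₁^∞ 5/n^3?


lim(n→∞) 5/n^3 = 0
lim aₙ = 0 → nth-term test is INCONCLUSIVE
(Need other tests; this is actually a convergent p-series with p=3 > 1)

Inconclusive (lim aₙ = 0; need another test)


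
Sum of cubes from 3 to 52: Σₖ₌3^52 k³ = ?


Σₖ₌3^52 k³ = [52·53/2]² − [2·3/2]²
= 1898884 − 9 = 1898875

Σk³ = 1898875


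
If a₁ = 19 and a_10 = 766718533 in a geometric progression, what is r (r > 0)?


r^(n-1) = aₙ/a₁
r^9 = 766718533/19 = 40353607
r = 40353607^(1/9)
= 7

r = 7


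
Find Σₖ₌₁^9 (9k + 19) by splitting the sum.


Σ(9k+19) = 9·Σk + 19·n
= 9·45 + 19·9
= 405 + 171 = 576

Σ = 576


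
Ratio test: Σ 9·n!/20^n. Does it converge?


aₙ = 9·n!/20^n
a_{n+1}/aₙ = (n+1)!/20^(n+1) × 20^n/n!  (constant 9 cancels)
= (n+1)/20
L = lim(n→∞) (n+1)/20 = ∞
L > 1 → series DIVERGES

Diverges (ratio test: L = ∞ > 1)


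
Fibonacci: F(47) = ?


Fibonacci sequence: 1, 1, 2, 3, 5, 8, 13, 21, 34, 55, 89, ...
F(47) = 2971215073

F(47) = 2971215073


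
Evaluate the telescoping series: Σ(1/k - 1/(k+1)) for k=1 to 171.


Telescoping: adjacent terms cancel.
= 1/1 - 1/172
= 1 - 1/172 = 171/172

Sum = 171/172


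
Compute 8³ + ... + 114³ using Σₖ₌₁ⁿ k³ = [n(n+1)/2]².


Σₖ₌8^114 k³ = [114·115/2]² − [7·8/2]²
= 42968025 − 784 = 42967241

Σk³ = 42967241


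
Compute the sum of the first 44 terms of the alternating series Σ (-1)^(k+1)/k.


S = 1 - 1/2 + 1/3 - 1/4 + 1/5 - 1/6 + 1/7 - 1/8 ± ...
= 0.6819
(Full series converges to +ln(2) ≈ +0.6931)

S_44 = 0.6819


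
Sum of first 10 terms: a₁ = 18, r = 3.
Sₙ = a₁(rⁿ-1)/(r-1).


Sₙ = 18×(3^10 - 1)/(3 - 1)
= 18×(59049 - 1)/2
= 18×59048/2
= 531432

S_10 = 531432


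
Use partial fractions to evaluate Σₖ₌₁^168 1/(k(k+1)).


1/(k(k+1)) = 1/k - 1/(k+1) (partial fractions)
Telescoping: Σ = 1 - 1/169 = 168/169

Sum = 168/169


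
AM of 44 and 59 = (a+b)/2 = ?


AM = (44 + 59)/2 = 103/2 = 51.5

AM = 51.5


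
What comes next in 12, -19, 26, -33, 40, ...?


Pattern: alternating sign, magnitude arithmetic (d=7)
Terms: 12, -19, 26, -33, 40
Next term = -47

Next term = -47


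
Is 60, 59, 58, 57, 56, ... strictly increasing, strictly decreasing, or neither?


Differences: -1, -1, -1, -1
All differences < 0 → strictly DECREASING

Monotonically decreasing


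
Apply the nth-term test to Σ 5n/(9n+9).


lim(n→∞) 5n/(9n+9) = 5/9 = 5/9  (divide numerator and denominator by n)
lim aₙ = 5/9 ≠ 0 → series DIVERGES

Diverges (lim aₙ = 5/9 ≠ 0)


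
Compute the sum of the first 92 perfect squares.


n = 92
n(n+1)(2n+1)/6 = 92×93×185/6
= 1582860/6 = 263810

Σk² = 263810


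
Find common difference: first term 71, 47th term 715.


d = (aₙ - a₁)/(n-1)
= (715 - 71)/(47-1)
= 644/46 = 14

d = 14


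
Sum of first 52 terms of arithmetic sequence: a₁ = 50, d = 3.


aₙ = 50 + (52-1)×3 = 203
Sₙ = n(a₁+aₙ)/2 = 52×(50+203)/2
= 52×253/2 = 6578

S_52 = 6578


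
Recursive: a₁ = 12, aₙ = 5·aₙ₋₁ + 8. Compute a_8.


Computing step by step:
a_1 = 12
a_2 = 68
a_3 = 348
a_4 = 1748
a_5 = 8748
a_6 = 43748
a_7 = 218748
a_8 = 1093748


a_8 = 1093748


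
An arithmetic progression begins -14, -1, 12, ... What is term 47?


aₙ = a₁ + (n-1)d
= -14 + (47-1)×13
= -14 + 598
= 584

a_47 = 584


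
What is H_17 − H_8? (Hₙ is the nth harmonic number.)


Σₖ₌9^17 1/k = 1/9 + 1/10 + 1/11 + 1/12 + 1/13 + 1/14 + 1/15 + 1/16 + 1/17
= 1768477/2450448
≈ 0.7217

Sum = 1768477/2450448 ≈ 0.7217


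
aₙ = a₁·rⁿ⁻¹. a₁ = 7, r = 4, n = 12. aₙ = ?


aₙ = a₁·r^(n-1)
= 7×4^11
= 7×4194304
= 29360128

a_12 = 29360128


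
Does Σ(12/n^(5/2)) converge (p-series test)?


p-series test: Σ c/n^p converges if p > 1, diverges if p ≤ 1 (constant c > 0 doesn't affect convergence).
p = 5/2
5/2 > 1 → CONVERGES

Converges (p = 5/2 > 1)


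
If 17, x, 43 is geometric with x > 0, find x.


GM = √(17×43) = √731 = 27.037

GM = 27.037


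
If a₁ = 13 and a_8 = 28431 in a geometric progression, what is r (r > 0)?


r^(n-1) = aₙ/a₁
r^7 = 28431/13 = 2187
r = 2187^(1/7)
= 3

r = 3


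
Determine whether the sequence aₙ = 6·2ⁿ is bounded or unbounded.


aₙ = 6·2ⁿ → as n→∞, aₙ→∞ (since base 2 > 1)
No finite upper bound exists
The sequence is UNBOUNDED

Unbounded (aₙ → ∞ as n → ∞)


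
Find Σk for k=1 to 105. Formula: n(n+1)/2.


n(n+1)/2 = 105×106/2 = 11130/2 = 5565

Σk = 5565


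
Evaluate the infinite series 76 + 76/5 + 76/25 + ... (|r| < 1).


S∞ = a₁/(1-r) = 76/(1 - 1/5)
= 76/(4/5)
= 95

S∞ = 95


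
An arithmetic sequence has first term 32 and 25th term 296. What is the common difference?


d = (aₙ - a₁)/(n-1)
= (296 - 32)/(25-1)
= 264/24 = 11

d = 11


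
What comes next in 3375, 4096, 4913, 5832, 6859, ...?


Pattern: perfect cubes: n³
Terms: 3375, 4096, 4913, 5832, 6859
Next term = 8000

Next term = 8000


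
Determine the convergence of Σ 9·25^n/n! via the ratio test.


aₙ = 9·25^n/n!
a_{n+1}/aₙ = 25^(n+1)/(n+1)! × n!/25^n  (constant 9 cancels)
= 25/(n+1)
L = lim(n→∞) 25/(n+1) = 0
L < 1 → series CONVERGES

Converges (ratio test: L = 0 < 1)


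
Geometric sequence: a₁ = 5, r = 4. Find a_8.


aₙ = a₁·r^(n-1)
= 5×4^7
= 5×16384
= 81920

a_8 = 81920


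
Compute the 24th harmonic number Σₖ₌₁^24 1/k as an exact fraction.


H_24 = 1/1 + 1/2 + 1/3 + ... + 1/24
= 1347822955/356948592
≈ 3.776

H_24 = 1347822955/356948592 ≈ 3.776


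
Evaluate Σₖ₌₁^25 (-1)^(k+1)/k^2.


S = 1 - 1/4 + 1/9 - 1/16 + 1/25 - 1/36 + 1/49 - 1/64 ± ...
= 0.8232
(Full series converges to +π²/12 ≈ +0.8225)

S_25 = 0.8232


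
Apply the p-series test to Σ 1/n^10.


p-series test: Σ c/n^p converges if p > 1, diverges if p ≤ 1 (constant c > 0 doesn't affect convergence).
p = 10
10 > 1 → CONVERGES

Converges (p = 10 > 1)


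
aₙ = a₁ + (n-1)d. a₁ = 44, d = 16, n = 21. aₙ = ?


aₙ = a₁ + (n-1)d
= 44 + (21-1)×16
= 44 + 320
= 364

a_21 = 364


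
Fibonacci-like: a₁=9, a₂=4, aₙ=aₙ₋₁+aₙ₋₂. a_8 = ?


Computing iteratively: 9, 4, 13, 17, 30, 47, 77, 124
a_8 = 124

a_8 = 124


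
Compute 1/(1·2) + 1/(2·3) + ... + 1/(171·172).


1/(k(k+1)) = 1/k - 1/(k+1) (partial fractions)
Telescoping: Σ = 1 - 1/172 = 171/172

Sum = 171/172


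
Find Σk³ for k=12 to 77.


Σₖ₌12^77 k³ = [77·78/2]² − [11·12/2]²
= 9018009 − 4356 = 9013653

Σk³ = 9013653


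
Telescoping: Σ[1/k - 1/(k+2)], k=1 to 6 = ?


Telescoping with gap 2: two head and two tail terms survive.
= (1 + 1/2) - (1/7 + 1/8)
= 3/2 - 1/7 - 1/8 = 69/56

Sum = 69/56


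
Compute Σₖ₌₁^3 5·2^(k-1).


Sₙ = 5×(2^3 - 1)/(2 - 1)
= 5×(8 - 1)/1
= 5×7/1
= 35

S_3 = 35


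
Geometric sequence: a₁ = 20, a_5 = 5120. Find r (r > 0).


r^(n-1) = aₙ/a₁
r^4 = 5120/20 = 256
r = 256^(1/4)
= ±4; taking r > 0 gives r = 4

r = 4


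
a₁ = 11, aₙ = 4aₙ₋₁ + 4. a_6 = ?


Computing step by step:
a_1 = 11
a_2 = 48
a_3 = 196
a_4 = 788
a_5 = 3156
a_6 = 12628


a_6 = 12628


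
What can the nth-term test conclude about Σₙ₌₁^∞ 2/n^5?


lim(n→∞) 2/n^5 = 0
lim aₙ = 0 → nth-term test is INCONCLUSIVE
(Need other tests; this is actually a convergent p-series with p=5 > 1)

Inconclusive (lim aₙ = 0; need another test)


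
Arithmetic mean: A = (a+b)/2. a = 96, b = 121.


AM = (96 + 121)/2 = 217/2 = 108.5

AM = 108.5


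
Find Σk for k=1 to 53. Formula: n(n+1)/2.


n(n+1)/2 = 53×54/2 = 2862/2 = 1431

Σk = 1431


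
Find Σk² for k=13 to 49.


Σₖ₌13^49 k² = Σₖ₌₁^49 k² − Σₖ₌₁^12 k²
= 49·50·99/6 − 12·13·25/6
= 40425 − 650 = 39775

Σk² = 39775


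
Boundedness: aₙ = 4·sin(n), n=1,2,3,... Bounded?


For all n, -1 ≤ sin(n) ≤ 1, so -4 ≤ 4·sin(n) ≤ 4
Lower bound: -4, Upper bound: 4
The sequence IS bounded

Bounded (-4 ≤ aₙ ≤ 4)


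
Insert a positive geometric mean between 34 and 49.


GM = √(34×49) = √1666 = 40.8167

GM = 40.8167


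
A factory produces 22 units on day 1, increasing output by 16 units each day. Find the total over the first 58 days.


aₙ = 22 + (58-1)×16 = 934
Sₙ = n(a₁+aₙ)/2 = 58×(22+934)/2
= 58×956/2 = 27724

S_58 = 27724


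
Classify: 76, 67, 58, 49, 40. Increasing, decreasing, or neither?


Differences: -9, -9, -9, -9
All differences < 0 → strictly DECREASING

Monotonically decreasing


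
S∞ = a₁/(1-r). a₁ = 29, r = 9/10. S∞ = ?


S∞ = a₁/(1-r) = 29/(1 - 9/10)
= 29/(1/10)
= 290

S∞ = 290


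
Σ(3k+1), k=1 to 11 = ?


Σ(3k+1) = 3·Σk + 1·n
= 3·66 + 1·11
= 198 + 11 = 209

Σ = 209


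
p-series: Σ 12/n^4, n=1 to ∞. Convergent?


p-series test: Σ c/n^p converges if p > 1, diverges if p ≤ 1 (constant c > 0 doesn't affect convergence).
p = 4
4 > 1 → CONVERGES

Converges (p = 4 > 1)


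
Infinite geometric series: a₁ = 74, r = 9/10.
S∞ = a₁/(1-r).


S∞ = a₁/(1-r) = 74/(1 - 9/10)
= 74/(1/10)
= 740

S∞ = 740


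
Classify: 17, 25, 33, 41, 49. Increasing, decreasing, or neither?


Differences: 8, 8, 8, 8
All differences > 0 → strictly INCREASING

Monotonically increasing


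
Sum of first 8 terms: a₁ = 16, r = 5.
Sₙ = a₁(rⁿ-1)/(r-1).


Sₙ = 16×(5^8 - 1)/(5 - 1)
= 16×(390625 - 1)/4
= 16×390624/4
= 1562496

S_8 = 1562496


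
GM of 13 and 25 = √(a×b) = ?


GM = √(13×25) = √325 = 18.0278

GM = 18.0278


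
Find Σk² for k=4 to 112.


Σₖ₌4^112 k² = Σₖ₌₁^112 k² − Σₖ₌₁^3 k²
= 112·113·225/6 − 3·4·7/6
= 474600 − 14 = 474586

Σk² = 474586


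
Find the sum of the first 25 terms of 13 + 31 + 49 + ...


aₙ = 13 + (25-1)×18 = 445
Sₙ = n(a₁+aₙ)/2 = 25×(13+445)/2
= 25×458/2 = 5725

S_25 = 5725


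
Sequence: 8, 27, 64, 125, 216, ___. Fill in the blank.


Pattern: perfect cubes: n³
Terms: 8, 27, 64, 125, 216
Next term = 343

Next term = 343


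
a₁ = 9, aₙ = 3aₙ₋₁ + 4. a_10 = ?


Computing step by step:
a_1 = 9
a_2 = 31
a_3 = 97
a_4 = 295
a_5 = 889
a_6 = 2671
a_7 = 8017
a_8 = 24055
a_9 = 72169
a_10 = 216511


a_10 = 216511


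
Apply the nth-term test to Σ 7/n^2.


lim(n→∞) 7/n^2 = 0
lim aₙ = 0 → nth-term test is INCONCLUSIVE
(Need other tests; this is actually a convergent p-series with p=2 > 1)

Inconclusive (lim aₙ = 0; need another test)


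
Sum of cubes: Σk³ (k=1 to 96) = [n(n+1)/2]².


n(n+1)/2 = 96×97/2 = 4656
Σk³ = 4656² = 21678336

Σk³ = 21678336


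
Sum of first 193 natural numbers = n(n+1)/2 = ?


n(n+1)/2 = 193×194/2 = 37442/2 = 18721

Σk = 18721


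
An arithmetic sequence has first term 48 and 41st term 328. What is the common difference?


d = (aₙ - a₁)/(n-1)
= (328 - 48)/(41-1)
= 280/40 = 7

d = 7


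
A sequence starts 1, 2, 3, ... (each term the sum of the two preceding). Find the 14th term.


Computing iteratively: 1, 2, 3, 5, 8, 13, 21, 34, 55, 89, 144, 233, ...
a_14 = 610

a_14 = 610


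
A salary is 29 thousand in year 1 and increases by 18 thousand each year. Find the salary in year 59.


aₙ = a₁ + (n-1)d
= 29 + (59-1)×18
= 29 + 1044
= 1073

a_59 = 1073


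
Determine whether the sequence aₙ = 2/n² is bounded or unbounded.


a₁ = 2, a₂ = 2/4, a₃ = 2/9, ...
0 < aₙ ≤ 2 for all n ≥ 1
The sequence IS bounded

Bounded (0 < aₙ ≤ 2)


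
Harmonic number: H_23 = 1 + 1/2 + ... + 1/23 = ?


H_23 = 1/1 + 1/2 + 1/3 + ... + 1/23
= 444316699/118982864
≈ 3.7343

H_23 = 444316699/118982864 ≈ 3.7343


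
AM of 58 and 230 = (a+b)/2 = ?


AM = (58 + 230)/2 = 288/2 = 144

AM = 144


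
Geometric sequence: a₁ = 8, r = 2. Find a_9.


aₙ = a₁·r^(n-1)
= 8×2^8
= 8×256
= 2048

a_9 = 2048


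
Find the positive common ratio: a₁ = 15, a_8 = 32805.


r^(n-1) = aₙ/a₁
r^7 = 32805/15 = 2187
r = 2187^(1/7)
= 3

r = 3


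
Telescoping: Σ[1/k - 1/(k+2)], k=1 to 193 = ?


Telescoping with gap 2: two head and two tail terms survive.
= (1 + 1/2) - (1/194 + 1/195)
= 3/2 - 1/194 - 1/195 = 28178/18915

Sum = 28178/18915


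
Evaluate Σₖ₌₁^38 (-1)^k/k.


S = -1 + 1/2 - 1/3 + 1/4 - 1/5 + 1/6 - 1/7 + 1/8 ± ...
= -0.6802
(Full series converges to -ln(2) ≈ -0.6931)

S_38 = -0.6802


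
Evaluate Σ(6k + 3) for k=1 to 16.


Σ(6k+3) = 6·Σk + 3·n
= 6·136 + 3·16
= 816 + 48 = 864

Σ = 864


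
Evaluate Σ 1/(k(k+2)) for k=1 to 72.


1/(k(k+2)) = (1/2)·(1/k - 1/(k+2)) (partial fractions)
Telescoping: Σ = (1/2)·(1 + 1/2 - 1/73 - 1/74) = 1989/2701

Sum = 1989/2701


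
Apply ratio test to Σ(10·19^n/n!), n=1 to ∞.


aₙ = 10·19^n/n!
a_{n+1}/aₙ = 19^(n+1)/(n+1)! × n!/19^n  (constant 10 cancels)
= 19/(n+1)
L = lim(n→∞) 19/(n+1) = 0
L < 1 → series CONVERGES

Converges (ratio test: L = 0 < 1)


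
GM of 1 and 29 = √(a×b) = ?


GM = √(1×29) = √29 = 5.3852

GM = 5.3852


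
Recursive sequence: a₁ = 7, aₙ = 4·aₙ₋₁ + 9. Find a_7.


Computing step by step:
a_1 = 7
a_2 = 37
a_3 = 157
a_4 = 637
a_5 = 2557
a_6 = 10237
a_7 = 40957


a_7 = 40957


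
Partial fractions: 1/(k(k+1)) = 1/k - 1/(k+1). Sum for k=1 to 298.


1/(k(k+1)) = 1/k - 1/(k+1) (partial fractions)
Telescoping: Σ = 1 - 1/299 = 298/299

Sum = 298/299


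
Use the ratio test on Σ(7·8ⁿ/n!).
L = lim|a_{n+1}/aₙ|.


aₙ = 7·8^n/n!
a_{n+1}/aₙ = 8^(n+1)/(n+1)! × n!/8^n  (constant 7 cancels)
= 8/(n+1)
L = lim(n→∞) 8/(n+1) = 0
L < 1 → series CONVERGES

Converges (ratio test: L = 0 < 1)


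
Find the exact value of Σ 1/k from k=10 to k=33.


Σₖ₌10^33 1/k = 1/10 + 1/11 + 1/12 + ... + 1/33
= 16538538542329/13127595717600
≈ 1.2598

Sum = 16538538542329/13127595717600 ≈ 1.2598


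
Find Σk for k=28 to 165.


Σₖ₌28^165 k = Σₖ₌₁^165 k − Σₖ₌₁^27 k
= 165·166/2 − 27·28/2
= 13695 − 378 = 13317

Σk = 13317


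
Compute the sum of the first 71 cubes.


n(n+1)/2 = 71×72/2 = 2556
Σk³ = 2556² = 6533136

Σk³ = 6533136


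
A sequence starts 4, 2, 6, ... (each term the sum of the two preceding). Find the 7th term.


Computing iteratively: 4, 2, 6, 8, 14, 22, 36
a_7 = 36

a_7 = 36


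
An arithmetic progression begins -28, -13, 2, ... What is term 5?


aₙ = a₁ + (n-1)d
= -28 + (5-1)×15
= -28 + 60
= 32

a_5 = 32


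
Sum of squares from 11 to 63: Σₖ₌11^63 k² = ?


Σₖ₌11^63 k² = Σₖ₌₁^63 k² − Σₖ₌₁^10 k²
= 63·64·127/6 − 10·11·21/6
= 85344 − 385 = 84959

Σk² = 84959


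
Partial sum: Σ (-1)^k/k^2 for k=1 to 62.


S = -1 + 1/4 - 1/9 + 1/16 - 1/25 + 1/36 - 1/49 + 1/64 ± ...
= -0.8223
(Full series converges to -π²/12 ≈ -0.8225)

S_62 = -0.8223


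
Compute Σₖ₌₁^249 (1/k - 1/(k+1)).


Telescoping: adjacent terms cancel.
= 1/1 - 1/250
= 1 - 1/250 = 249/250

Sum = 249/250


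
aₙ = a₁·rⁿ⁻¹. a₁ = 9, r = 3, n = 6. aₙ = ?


aₙ = a₁·r^(n-1)
= 9×3^5
= 9×243
= 2187

a_6 = 2187


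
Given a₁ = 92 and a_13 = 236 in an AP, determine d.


d = (aₙ - a₁)/(n-1)
= (236 - 92)/(13-1)
= 144/12 = 12

d = 12


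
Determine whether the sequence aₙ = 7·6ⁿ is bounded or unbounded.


aₙ = 7·6ⁿ → as n→∞, aₙ→∞ (since base 6 > 1)
No finite upper bound exists
The sequence is UNBOUNDED

Unbounded (aₙ → ∞ as n → ∞)


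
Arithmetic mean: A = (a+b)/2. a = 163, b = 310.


AM = (163 + 310)/2 = 473/2 = 236.5

AM = 236.5


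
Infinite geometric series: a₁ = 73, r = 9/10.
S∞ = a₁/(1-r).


S∞ = a₁/(1-r) = 73/(1 - 9/10)
= 73/(1/10)
= 730

S∞ = 730


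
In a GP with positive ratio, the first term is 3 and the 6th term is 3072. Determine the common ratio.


r^(n-1) = aₙ/a₁
r^5 = 3072/3 = 1024
r = 1024^(1/5)
= 4

r = 4


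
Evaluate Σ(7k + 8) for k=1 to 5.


Σ(7k+8) = 7·Σk + 8·n
= 7·15 + 8·5
= 105 + 40 = 145

Σ = 145


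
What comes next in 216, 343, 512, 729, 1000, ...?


Pattern: perfect cubes: n³
Terms: 216, 343, 512, 729, 1000
Next term = 1331

Next term = 1331


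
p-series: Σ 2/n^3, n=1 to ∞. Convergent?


p-series test: Σ c/n^p converges if p > 1, diverges if p ≤ 1 (constant c > 0 doesn't affect convergence).
p = 3
3 > 1 → CONVERGES

Converges (p = 3 > 1)


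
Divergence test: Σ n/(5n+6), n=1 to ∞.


lim(n→∞) n/(5n+6) = 1/5 = 1/5  (divide numerator and denominator by n)
lim aₙ = 1/5 ≠ 0 → series DIVERGES

Diverges (lim aₙ = 1/5 ≠ 0)


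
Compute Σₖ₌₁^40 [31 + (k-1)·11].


aₙ = 31 + (40-1)×11 = 460
Sₙ = n(a₁+aₙ)/2 = 40×(31+460)/2
= 40×491/2 = 9820

S_40 = 9820


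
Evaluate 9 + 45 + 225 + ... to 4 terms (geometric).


Sₙ = 9×(5^4 - 1)/(5 - 1)
= 9×(625 - 1)/4
= 9×624/4
= 1404

S_4 = 1404


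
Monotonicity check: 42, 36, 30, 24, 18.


Differences: -6, -6, -6, -6
All differences < 0 → strictly DECREASING

Monotonically decreasing


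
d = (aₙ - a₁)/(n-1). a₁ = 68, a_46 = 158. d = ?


d = (aₙ - a₁)/(n-1)
= (158 - 68)/(46-1)
= 90/45 = 2

d = 2


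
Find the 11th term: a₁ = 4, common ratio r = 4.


aₙ = a₁·r^(n-1)
= 4×4^10
= 4×1048576
= 4194304

a_11 = 4194304


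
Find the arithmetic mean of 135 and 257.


AM = (135 + 257)/2 = 392/2 = 196

AM = 196


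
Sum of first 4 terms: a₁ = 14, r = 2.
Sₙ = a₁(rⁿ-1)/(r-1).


Sₙ = 14×(2^4 - 1)/(2 - 1)
= 14×(16 - 1)/1
= 14×15/1
= 210

S_4 = 210


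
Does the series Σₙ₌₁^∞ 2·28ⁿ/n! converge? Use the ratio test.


aₙ = 2·28^n/n!
a_{n+1}/aₙ = 28^(n+1)/(n+1)! × n!/28^n  (constant 2 cancels)
= 28/(n+1)
L = lim(n→∞) 28/(n+1) = 0
L < 1 → series CONVERGES

Converges (ratio test: L = 0 < 1)


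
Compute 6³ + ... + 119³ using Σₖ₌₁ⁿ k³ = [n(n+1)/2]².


Σₖ₌6^119 k³ = [119·120/2]² − [5·6/2]²
= 50979600 − 225 = 50979375

Σk³ = 50979375


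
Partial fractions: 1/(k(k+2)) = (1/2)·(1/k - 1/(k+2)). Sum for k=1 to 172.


1/(k(k+2)) = (1/2)·(1/k - 1/(k+2)) (partial fractions)
Telescoping: Σ = (1/2)·(1 + 1/2 - 1/173 - 1/174) = 22403/30102

Sum = 22403/30102


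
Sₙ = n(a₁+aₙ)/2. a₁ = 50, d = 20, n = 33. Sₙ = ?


aₙ = 50 + (33-1)×20 = 690
Sₙ = n(a₁+aₙ)/2 = 33×(50+690)/2
= 33×740/2 = 12210

S_33 = 12210


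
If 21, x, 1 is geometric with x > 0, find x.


GM = √(21×1) = √21 = 4.5826

GM = 4.5826


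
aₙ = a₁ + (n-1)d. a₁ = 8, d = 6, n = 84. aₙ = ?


aₙ = a₁ + (n-1)d
= 8 + (84-1)×6
= 8 + 498
= 506

a_84 = 506


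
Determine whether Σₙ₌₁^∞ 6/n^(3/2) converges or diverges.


p-series test: Σ c/n^p converges if p > 1, diverges if p ≤ 1 (constant c > 0 doesn't affect convergence).
p = 3/2
3/2 > 1 → CONVERGES

Converges (p = 3/2 > 1)


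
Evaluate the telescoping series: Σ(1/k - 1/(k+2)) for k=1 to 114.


Telescoping with gap 2: two head and two tail terms survive.
= (1 + 1/2) - (1/115 + 1/116)
= 3/2 - 1/115 - 1/116 = 19779/13340

Sum = 19779/13340


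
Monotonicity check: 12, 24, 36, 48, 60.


Differences: 12, 12, 12, 12
All differences > 0 → strictly INCREASING

Monotonically increasing


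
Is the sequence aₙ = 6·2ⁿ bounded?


aₙ = 6·2ⁿ → as n→∞, aₙ→∞ (since base 2 > 1)
No finite upper bound exists
The sequence is UNBOUNDED

Unbounded (aₙ → ∞ as n → ∞)


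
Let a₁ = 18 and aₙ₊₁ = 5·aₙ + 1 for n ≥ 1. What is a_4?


Computing step by step:
a_1 = 18
a_2 = 91
a_3 = 456
a_4 = 2281


a_4 = 2281


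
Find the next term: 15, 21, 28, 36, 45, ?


Pattern: triangular numbers: n(n+1)/2
Terms: 15, 21, 28, 36, 45
Next term = 55

Next term = 55


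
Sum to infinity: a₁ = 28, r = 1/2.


S∞ = a₁/(1-r) = 28/(1 - 1/2)
= 28/(1/2)
= 56

S∞ = 56


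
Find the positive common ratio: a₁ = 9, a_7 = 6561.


r^(n-1) = aₙ/a₁
r^6 = 6561/9 = 729
r = 729^(1/6)
= ±3; taking r > 0 gives r = 3

r = 3


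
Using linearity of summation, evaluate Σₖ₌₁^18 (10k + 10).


Σ(10k+10) = 10·Σk + 10·n
= 10·171 + 10·18
= 1710 + 180 = 1890

Σ = 1890


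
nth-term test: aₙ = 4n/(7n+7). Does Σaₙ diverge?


lim(n→∞) 4n/(7n+7) = 4/7 = 4/7  (divide numerator and denominator by n)
lim aₙ = 4/7 ≠ 0 → series DIVERGES

Diverges (lim aₙ = 4/7 ≠ 0)


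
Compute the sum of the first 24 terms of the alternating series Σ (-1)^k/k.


S = -1 + 1/2 - 1/3 + 1/4 - 1/5 + 1/6 - 1/7 + 1/8 ± ...
= -0.6727
(Full series converges to -ln(2) ≈ -0.6931)

S_24 = -0.6727


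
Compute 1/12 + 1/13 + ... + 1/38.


Σₖ₌12^38 1/k = 1/12 + 1/13 + 1/14 + ... + 1/38
= 922056143114129/763275922437600
≈ 1.208

Sum = 922056143114129/763275922437600 ≈ 1.208


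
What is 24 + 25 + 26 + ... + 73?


Σₖ₌24^73 k = Σₖ₌₁^73 k − Σₖ₌₁^23 k
= 73·74/2 − 23·24/2
= 2701 − 276 = 2425

Σk = 2425


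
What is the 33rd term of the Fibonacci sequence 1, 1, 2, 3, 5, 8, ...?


Fibonacci sequence: 1, 1, 2, 3, 5, 8, 13, 21, 34, 55, 89, ...
F(33) = 3524578

F(33) = 3524578


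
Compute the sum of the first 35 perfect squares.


n = 35
n(n+1)(2n+1)/6 = 35×36×71/6
= 89460/6 = 14910

Σk² = 14910


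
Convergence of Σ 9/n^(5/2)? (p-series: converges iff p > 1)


p-series test: Σ c/n^p converges if p > 1, diverges if p ≤ 1 (constant c > 0 doesn't affect convergence).
p = 5/2
5/2 > 1 → CONVERGES

Converges (p = 5/2 > 1)


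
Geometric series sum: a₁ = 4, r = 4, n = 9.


Sₙ = 4×(4^9 - 1)/(4 - 1)
= 4×(262144 - 1)/3
= 4×262143/3
= 349524

S_9 = 349524


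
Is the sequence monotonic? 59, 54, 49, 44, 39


Differences: -5, -5, -5, -5
All differences < 0 → strictly DECREASING

Monotonically decreasing


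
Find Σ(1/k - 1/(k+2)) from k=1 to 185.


Telescoping with gap 2: two head and two tail terms survive.
= (1 + 1/2) - (1/186 + 1/187)
= 3/2 - 1/186 - 1/187 = 25900/17391

Sum = 25900/17391


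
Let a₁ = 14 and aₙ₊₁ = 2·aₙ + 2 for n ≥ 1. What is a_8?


Computing step by step:
a_1 = 14
a_2 = 30
a_3 = 62
a_4 = 126
a_5 = 254
a_6 = 510
a_7 = 1022
a_8 = 2046


a_8 = 2046


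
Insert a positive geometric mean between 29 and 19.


GM = √(29×19) = √551 = 23.4734

GM = 23.4734


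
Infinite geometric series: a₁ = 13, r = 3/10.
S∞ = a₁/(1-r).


S∞ = a₁/(1-r) = 13/(1 - 3/10)
= 13/(7/10)
= 130/7

S∞ = 130/7


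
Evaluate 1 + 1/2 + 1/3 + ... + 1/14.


H_14 = 1/1 + 1/2 + 1/3 + ... + 1/14
= 1171733/360360
≈ 3.2516

H_14 = 1171733/360360 ≈ 3.2516


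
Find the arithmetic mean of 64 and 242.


AM = (64 + 242)/2 = 306/2 = 153

AM = 153


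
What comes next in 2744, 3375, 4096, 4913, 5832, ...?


Pattern: perfect cubes: n³
Terms: 2744, 3375, 4096, 4913, 5832
Next term = 6859

Next term = 6859


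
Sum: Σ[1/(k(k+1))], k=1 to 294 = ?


1/(k(k+1)) = 1/k - 1/(k+1) (partial fractions)
Telescoping: Σ = 1 - 1/295 = 294/295

Sum = 294/295


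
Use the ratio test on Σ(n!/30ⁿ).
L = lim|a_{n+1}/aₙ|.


aₙ = n!/30^n
a_{n+1}/aₙ = (n+1)!/30^(n+1) × 30^n/n!
= (n+1)/30
L = lim(n→∞) (n+1)/30 = ∞
L > 1 → series DIVERGES

Diverges (ratio test: L = ∞ > 1)


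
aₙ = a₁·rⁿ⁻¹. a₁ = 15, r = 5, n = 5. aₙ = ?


aₙ = a₁·r^(n-1)
= 15×5^4
= 15×625
= 9375

a_5 = 9375


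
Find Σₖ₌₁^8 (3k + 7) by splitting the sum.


Σ(3k+7) = 3·Σk + 7·n
= 3·36 + 7·8
= 108 + 56 = 164

Σ = 164


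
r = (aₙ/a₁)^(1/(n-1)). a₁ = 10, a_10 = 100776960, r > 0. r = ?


r^(n-1) = aₙ/a₁
r^9 = 100776960/10 = 10077696
r = 10077696^(1/9)
= 6

r = 6


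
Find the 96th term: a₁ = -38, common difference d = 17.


aₙ = a₁ + (n-1)d
= -38 + (96-1)×17
= -38 + 1615
= 1577

a_96 = 1577


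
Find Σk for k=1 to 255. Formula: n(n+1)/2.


n(n+1)/2 = 255×256/2 = 65280/2 = 32640

Σk = 32640


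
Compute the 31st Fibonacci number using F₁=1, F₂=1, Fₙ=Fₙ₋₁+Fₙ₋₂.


Fibonacci sequence: 1, 1, 2, 3, 5, 8, 13, 21, 34, 55, 89, ...
F(31) = 1346269

F(31) = 1346269


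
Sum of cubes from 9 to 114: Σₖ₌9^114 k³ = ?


Σₖ₌9^114 k³ = [114·115/2]² − [8·9/2]²
= 42968025 − 1296 = 42966729

Σk³ = 42966729


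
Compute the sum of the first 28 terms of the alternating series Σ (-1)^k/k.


S = -1 + 1/2 - 1/3 + 1/4 - 1/5 + 1/6 - 1/7 + 1/8 ± ...
= -0.6756
(Full series converges to -ln(2) ≈ -0.6931)

S_28 = -0.6756


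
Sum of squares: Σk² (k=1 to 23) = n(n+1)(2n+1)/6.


n = 23
n(n+1)(2n+1)/6 = 23×24×47/6
= 25944/6 = 4324

Σk² = 4324


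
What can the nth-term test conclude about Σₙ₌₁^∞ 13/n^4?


lim(n→∞) 13/n^4 = 0
lim aₙ = 0 → nth-term test is INCONCLUSIVE
(Need other tests; this is actually a convergent p-series with p=4 > 1)

Inconclusive (lim aₙ = 0; need another test)


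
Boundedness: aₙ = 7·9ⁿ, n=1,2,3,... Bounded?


aₙ = 7·9ⁿ → as n→∞, aₙ→∞ (since base 9 > 1)
No finite upper bound exists
The sequence is UNBOUNDED

Unbounded (aₙ → ∞ as n → ∞)


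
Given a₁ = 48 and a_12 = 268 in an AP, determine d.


d = (aₙ - a₁)/(n-1)
= (268 - 48)/(12-1)
= 220/11 = 20

d = 20


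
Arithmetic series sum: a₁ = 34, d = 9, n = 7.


aₙ = 34 + (7-1)×9 = 88
Sₙ = n(a₁+aₙ)/2 = 7×(34+88)/2
= 7×122/2 = 427

S_7 = 427


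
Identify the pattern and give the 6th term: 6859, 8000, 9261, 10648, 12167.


Pattern: perfect cubes: n³
Terms: 6859, 8000, 9261, 10648, 12167
Next term = 13824

Next term = 13824


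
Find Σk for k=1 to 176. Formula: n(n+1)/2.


n(n+1)/2 = 176×177/2 = 31152/2 = 15576

Σk = 15576


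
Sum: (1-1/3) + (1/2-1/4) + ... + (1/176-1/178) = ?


Telescoping with gap 2: two head and two tail terms survive.
= (1 + 1/2) - (1/177 + 1/178)
= 3/2 - 1/177 - 1/178 = 23452/15753

Sum = 23452/15753


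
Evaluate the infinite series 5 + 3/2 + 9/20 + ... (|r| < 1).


S∞ = a₁/(1-r) = 5/(1 - 3/10)
= 5/(7/10)
= 50/7

S∞ = 50/7


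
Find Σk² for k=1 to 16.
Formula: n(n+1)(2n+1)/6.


n = 16
n(n+1)(2n+1)/6 = 16×17×33/6
= 8976/6 = 1496

Σk² = 1496


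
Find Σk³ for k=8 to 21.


Σₖ₌8^21 k³ = [21·22/2]² − [7·8/2]²
= 53361 − 784 = 52577

Σk³ = 52577


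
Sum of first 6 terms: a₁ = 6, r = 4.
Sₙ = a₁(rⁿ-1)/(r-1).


Sₙ = 6×(4^6 - 1)/(4 - 1)
= 6×(4096 - 1)/3
= 6×4095/3
= 8190

S_6 = 8190


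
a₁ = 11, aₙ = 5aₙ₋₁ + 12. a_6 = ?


Computing step by step:
a_1 = 11
a_2 = 67
a_3 = 347
a_4 = 1747
a_5 = 8747
a_6 = 43747


a_6 = 43747


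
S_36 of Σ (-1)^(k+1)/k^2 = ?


S = 1 - 1/4 + 1/9 - 1/16 + 1/25 - 1/36 + 1/49 - 1/64 ± ...
= 0.8221
(Full series converges to +π²/12 ≈ +0.8225)

S_36 = 0.8221


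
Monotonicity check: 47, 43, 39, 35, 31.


Differences: -4, -4, -4, -4
All differences < 0 → strictly DECREASING

Monotonically decreasing


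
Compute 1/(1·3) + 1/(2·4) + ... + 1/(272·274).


1/(k(k+2)) = (1/2)·(1/k - 1/(k+2)) (partial fractions)
Telescoping: Σ = (1/2)·(1 + 1/2 - 1/273 - 1/274) = 27914/37401

Sum = 27914/37401


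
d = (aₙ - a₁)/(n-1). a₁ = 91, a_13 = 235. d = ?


d = (aₙ - a₁)/(n-1)
= (235 - 91)/(13-1)
= 144/12 = 12

d = 12


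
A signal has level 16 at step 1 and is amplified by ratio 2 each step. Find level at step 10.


aₙ = a₁·r^(n-1)
= 16×2^9
= 16×512
= 8192

a_10 = 8192


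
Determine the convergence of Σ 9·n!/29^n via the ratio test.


aₙ = 9·n!/29^n
a_{n+1}/aₙ = (n+1)!/29^(n+1) × 29^n/n!  (constant 9 cancels)
= (n+1)/29
L = lim(n→∞) (n+1)/29 = ∞
L > 1 → series DIVERGES

Diverges (ratio test: L = ∞ > 1)


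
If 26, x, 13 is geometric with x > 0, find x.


GM = √(26×13) = √338 = 18.3848

GM = 18.3848


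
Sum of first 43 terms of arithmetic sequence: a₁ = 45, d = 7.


aₙ = 45 + (43-1)×7 = 339
Sₙ = n(a₁+aₙ)/2 = 43×(45+339)/2
= 43×384/2 = 8256

S_43 = 8256


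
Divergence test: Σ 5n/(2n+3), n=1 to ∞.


lim(n→∞) 5n/(2n+3) = 5/2 = 5/2  (divide numerator and denominator by n)
lim aₙ = 5/2 ≠ 0 → series DIVERGES

Diverges (lim aₙ = 5/2 ≠ 0)


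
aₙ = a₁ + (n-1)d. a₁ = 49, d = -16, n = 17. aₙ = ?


aₙ = a₁ + (n-1)d
= 49 + (17-1)×-16
= 49 - 256
= -207

a_17 = -207


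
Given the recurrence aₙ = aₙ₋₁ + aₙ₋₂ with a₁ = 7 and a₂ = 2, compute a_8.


Computing iteratively: 7, 2, 9, 11, 20, 31, 51, 82
a_8 = 82

a_8 = 82


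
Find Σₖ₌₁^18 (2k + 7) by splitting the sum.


Σ(2k+7) = 2·Σk + 7·n
= 2·171 + 7·18
= 342 + 126 = 468

Σ = 468


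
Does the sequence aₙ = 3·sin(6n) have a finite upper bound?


For all n, -1 ≤ sin(6n) ≤ 1, so -3 ≤ 3·sin(6n) ≤ 3
Lower bound: -3, Upper bound: 3
The sequence IS bounded

Bounded (-3 ≤ aₙ ≤ 3)


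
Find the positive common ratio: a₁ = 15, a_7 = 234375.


r^(n-1) = aₙ/a₁
r^6 = 234375/15 = 15625
r = 15625^(1/6)
= ±5; taking r > 0 gives r = 5

r = 5


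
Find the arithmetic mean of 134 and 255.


AM = (134 + 255)/2 = 389/2 = 194.5

AM = 194.5


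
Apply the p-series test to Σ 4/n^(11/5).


p-series test: Σ c/n^p converges if p > 1, diverges if p ≤ 1 (constant c > 0 doesn't affect convergence).
p = 11/5
11/5 > 1 → CONVERGES

Converges (p = 11/5 > 1)


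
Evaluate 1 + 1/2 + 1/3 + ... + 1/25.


H_25 = 1/1 + 1/2 + 1/3 + ... + 1/25
= 34052522467/8923714800
≈ 3.816

H_25 = 34052522467/8923714800 ≈ 3.816
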